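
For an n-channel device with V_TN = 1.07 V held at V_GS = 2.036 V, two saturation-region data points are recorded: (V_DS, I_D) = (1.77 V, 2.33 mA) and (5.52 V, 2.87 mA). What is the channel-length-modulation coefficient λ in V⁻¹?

λ = 0.0694 V⁻¹

With V_GS fixed, I_D ∝ (1 + λ V_DS) in saturation, so I_D2/I_D1 = (1 + λ V_DS2)/(1 + λ V_DS1).
2.87/2.33 = 1.232 = (1 + 5.52 λ)/(1 + 1.77 λ).
Solving: λ (I_D1 V_DS2 − I_D2 V_DS1) = I_D2 − I_D1, so λ = (2.87 − 2.33) / (2.33 × 5.52 − 2.87 × 1.77) = 0.54 / 7.78 = 0.0694 V⁻¹.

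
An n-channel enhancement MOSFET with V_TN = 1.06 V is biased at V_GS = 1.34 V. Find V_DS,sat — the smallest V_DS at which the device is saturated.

The boundary between triode and saturation is V_DS = V_GS − V_TN = V_ov.
V_ov = 1.34 − 1.06 = 0.28 V.

V_DS,sat = 0.280 V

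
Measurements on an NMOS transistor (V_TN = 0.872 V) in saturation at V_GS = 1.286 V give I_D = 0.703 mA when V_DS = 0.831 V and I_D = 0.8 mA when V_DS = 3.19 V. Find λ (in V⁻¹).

With V_GS fixed, I_D ∝ (1 + λ V_DS) in saturation, so I_D2/I_D1 = (1 + λ V_DS2)/(1 + λ V_DS1).
0.8/0.703 = 1.138 = (1 + 3.19 λ)/(1 + 0.831 λ).
Solving: λ (I_D1 V_DS2 − I_D2 V_DS1) = I_D2 − I_D1, so λ = (0.8 − 0.703) / (0.703 × 3.19 − 0.8 × 0.831) = 0.097 / 1.58 = 0.0615 V⁻¹.

λ = 0.0615 V⁻¹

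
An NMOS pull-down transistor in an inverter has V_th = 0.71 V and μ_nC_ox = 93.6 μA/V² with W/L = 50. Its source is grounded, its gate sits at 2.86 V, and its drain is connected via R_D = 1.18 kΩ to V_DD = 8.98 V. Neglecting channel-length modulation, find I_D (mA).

V_GS = V_G = 2.86 V, so V_ov = 2.86 − 0.71 = 2.15 V.
k_n = μ_nC_ox · (W/L) = 4.68 mA/V².
Assume saturation: I_D = ½ k_n V_ov² = 0.5 × 4.68 × 2.15² = 10.8 mA, giving V_DS = V_DD − I_D R_D = 8.98 − 10.8 × 1.18 = -3.78 V.
But -3.78 V < V_ov = 2.15 V, so the device is actually in triode.
In triode I_D = k_n[V_ov V_DS − ½ V_DS²] and I_D = (V_DD − V_DS)/R_D. Equating: 2.76 V_DS² − 12.87 V_DS + 8.98 = 0, giving V_DS = 0.854 V (the root below V_ov).
I_D = (8.98 − 0.854) / 1.18 = 6.89 mA.

I_D = 6.89 mA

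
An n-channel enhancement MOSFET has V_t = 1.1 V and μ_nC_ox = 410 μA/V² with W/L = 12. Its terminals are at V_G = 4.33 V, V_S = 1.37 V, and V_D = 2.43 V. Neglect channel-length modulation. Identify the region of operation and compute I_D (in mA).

Triode; I_D = 6.94 mA

V_GS = V_G − V_S = 4.33 − 1.37 = 2.96 V; V_DS = V_D − V_S = 2.43 − 1.37 = 1.06 V.
k_n = μ_nC_ox · (W/L) = 4.92 mA/V².
V_ov = V_GS − V_t = 2.96 − 1.1 = 1.86 V.
Since V_DS = 1.06 V < V_ov = 1.86 V, the device is in the triode region.
I_D = k_n [V_ov · V_DS − ½ V_DS²] = 4.92 × [1.86 × 1.06 − 0.5 × 1.06²] = 6.94 mA.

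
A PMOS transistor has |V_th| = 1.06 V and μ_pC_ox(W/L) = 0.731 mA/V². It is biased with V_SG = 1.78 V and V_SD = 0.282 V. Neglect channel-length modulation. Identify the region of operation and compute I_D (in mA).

Triode; I_D = 0.119 mA

V_ov = V_SG − |V_th| = 1.78 − 1.06 = 0.72 V.
Since V_SD = 0.282 V < V_ov = 0.72 V, the device is in the triode region.
I_D = k_p [V_ov · V_SD − ½ V_SD²] = 0.731 × [0.72 × 0.282 − 0.5 × 0.282²] = 0.119 mA.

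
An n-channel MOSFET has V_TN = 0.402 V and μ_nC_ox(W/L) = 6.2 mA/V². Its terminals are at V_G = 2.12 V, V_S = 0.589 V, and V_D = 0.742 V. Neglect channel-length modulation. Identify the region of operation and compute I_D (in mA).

V_GS = V_G − V_S = 2.12 − 0.589 = 1.53 V; V_DS = V_D − V_S = 0.742 − 0.589 = 0.153 V.
V_ov = V_GS − V_TN = 1.53 − 0.402 = 1.13 V.
Since V_DS = 0.153 V < V_ov = 1.13 V, the device is in the triode region.
I_D = k_n [V_ov · V_DS − ½ V_DS²] = 6.2 × [1.13 × 0.153 − 0.5 × 0.153²] = 0.998 mA.

Triode; I_D = 0.998 mA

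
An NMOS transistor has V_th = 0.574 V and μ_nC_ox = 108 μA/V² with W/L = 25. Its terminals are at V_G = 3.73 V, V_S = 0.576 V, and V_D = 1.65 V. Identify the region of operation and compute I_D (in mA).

V_GS = V_G − V_S = 3.73 − 0.576 = 3.15 V; V_DS = V_D − V_S = 1.65 − 0.576 = 1.07 V.
k_n = μ_nC_ox · (W/L) = 2.7 mA/V².
V_ov = V_GS − V_th = 3.15 − 0.574 = 2.58 V.
Since V_DS = 1.07 V < V_ov = 2.58 V, the device is in the triode region.
I_D = k_n [V_ov · V_DS − ½ V_DS²] = 2.7 × [2.58 × 1.07 − 0.5 × 1.07²] = 5.92 mA.

Triode; I_D = 5.92 mA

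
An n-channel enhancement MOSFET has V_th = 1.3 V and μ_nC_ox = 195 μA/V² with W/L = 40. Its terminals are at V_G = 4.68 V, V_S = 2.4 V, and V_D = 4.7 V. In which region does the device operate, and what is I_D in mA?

V_GS = V_G − V_S = 4.68 − 2.4 = 2.28 V; V_DS = V_D − V_S = 4.7 − 2.4 = 2.3 V.
k_n = μ_nC_ox · (W/L) = 7.8 mA/V².
V_ov = V_GS − V_th = 2.28 − 1.3 = 0.98 V.
Since V_DS = 2.3 V ≥ V_ov = 0.98 V, the device is in saturation.
I_D = ½ k_n V_ov² = 0.5 × 7.8 × 0.98² = 3.75 mA.

Saturation; I_D = 3.75 mA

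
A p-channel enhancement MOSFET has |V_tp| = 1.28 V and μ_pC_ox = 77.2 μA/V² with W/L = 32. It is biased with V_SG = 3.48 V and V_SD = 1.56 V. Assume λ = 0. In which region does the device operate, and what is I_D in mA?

Triode; I_D = 5.47 mA

k_p = μ_pC_ox · (W/L) = 2.47 mA/V².
V_ov = V_SG − |V_tp| = 3.48 − 1.28 = 2.2 V.
Since V_SD = 1.56 V < V_ov = 2.2 V, the device is in the triode region.
I_D = k_p [V_ov · V_SD − ½ V_SD²] = 2.47 × [2.2 × 1.56 − 0.5 × 1.56²] = 5.47 mA.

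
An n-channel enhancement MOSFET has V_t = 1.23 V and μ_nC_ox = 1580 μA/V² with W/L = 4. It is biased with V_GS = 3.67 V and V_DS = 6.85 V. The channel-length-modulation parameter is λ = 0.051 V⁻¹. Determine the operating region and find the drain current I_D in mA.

k_n = μ_nC_ox · (W/L) = 6.32 mA/V².
V_ov = V_GS − V_t = 3.67 − 1.23 = 2.44 V.
Since V_DS = 6.85 V ≥ V_ov = 2.44 V, the device is in saturation.
I_D = ½ k_n V_ov² (1 + λ V_DS) = 0.5 × 6.32 × 2.44² × (1 + 0.051 × 6.85) = 25.4 mA.

Saturation; I_D = 25.4 mA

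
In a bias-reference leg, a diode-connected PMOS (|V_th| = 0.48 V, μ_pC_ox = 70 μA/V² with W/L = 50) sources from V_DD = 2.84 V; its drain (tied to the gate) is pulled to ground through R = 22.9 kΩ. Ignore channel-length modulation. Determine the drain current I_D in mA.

I_D = 0.0930 mA

With gate tied to drain, V_SG = V_SD ≥ V_SG − |V_th|, so the device is in saturation.
k_p = μ_pC_ox · (W/L) = 3.5 mA/V².
KCL at the drain: ½ k_p (V_SG − |V_th|)² = (V_DD − V_SG)/R.
Let x = V_SG − 0.48. Then 40.1 x² + x − 2.36 = 0, giving x = 0.231 V (positive root), so V_SG = 0.711 V.
I_D = (V_DD − V_SG)/R = (2.84 − 0.711) / 22.9 = 0.093 mA.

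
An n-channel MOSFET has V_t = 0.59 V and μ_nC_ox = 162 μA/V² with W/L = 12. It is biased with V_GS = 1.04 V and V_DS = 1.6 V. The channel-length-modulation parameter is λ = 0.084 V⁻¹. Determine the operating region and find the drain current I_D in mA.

k_n = μ_nC_ox · (W/L) = 1.944 mA/V².
V_ov = V_GS − V_t = 1.04 − 0.59 = 0.45 V.
Since V_DS = 1.6 V ≥ V_ov = 0.45 V, the device is in saturation.
I_D = ½ k_n V_ov² (1 + λ V_DS) = 0.5 × 1.944 × 0.45² × (1 + 0.084 × 1.6) = 0.223 mA.

Saturation; I_D = 0.223 mA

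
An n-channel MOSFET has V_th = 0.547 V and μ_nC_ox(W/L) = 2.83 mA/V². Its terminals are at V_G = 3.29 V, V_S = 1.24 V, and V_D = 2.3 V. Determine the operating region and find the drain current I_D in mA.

Triode; I_D = 2.92 mA

V_GS = V_G − V_S = 3.29 − 1.24 = 2.05 V; V_DS = V_D − V_S = 2.3 − 1.24 = 1.06 V.
V_ov = V_GS − V_th = 2.05 − 0.547 = 1.5 V.
Since V_DS = 1.06 V < V_ov = 1.5 V, the device is in the triode region.
I_D = k_n [V_ov · V_DS − ½ V_DS²] = 2.83 × [1.5 × 1.06 − 0.5 × 1.06²] = 2.92 mA.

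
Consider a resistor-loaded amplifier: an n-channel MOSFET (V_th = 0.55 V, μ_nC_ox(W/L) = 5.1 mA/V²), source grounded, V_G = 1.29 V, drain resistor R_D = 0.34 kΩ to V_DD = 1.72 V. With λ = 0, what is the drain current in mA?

I_D = 1.40 mA

V_GS = V_G = 1.29 V, so V_ov = 1.29 − 0.55 = 0.74 V.
Assume saturation: I_D = ½ k_n V_ov² = 0.5 × 5.1 × 0.74² = 1.4 mA, giving V_DS = V_DD − I_D R_D = 1.72 − 1.4 × 0.34 = 1.25 V.
V_DS = 1.25 V ≥ V_ov = 0.74 V, confirming saturation.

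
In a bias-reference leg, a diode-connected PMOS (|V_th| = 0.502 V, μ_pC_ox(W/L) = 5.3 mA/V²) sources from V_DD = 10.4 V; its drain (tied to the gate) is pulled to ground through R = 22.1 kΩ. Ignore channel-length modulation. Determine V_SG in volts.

With gate tied to drain, V_SG = V_SD ≥ V_SG − |V_th|, so the device is in saturation.
KCL at the drain: ½ k_p (V_SG − |V_th|)² = (V_DD − V_SG)/R.
Let x = V_SG − 0.502. Then 58.6 x² + x − 9.898 = 0, giving x = 0.403 V (positive root), so V_SG = 0.905 V.
I_D = (V_DD − V_SG)/R = (10.4 − 0.905) / 22.1 = 0.43 mA.

V_SG = 0.905 V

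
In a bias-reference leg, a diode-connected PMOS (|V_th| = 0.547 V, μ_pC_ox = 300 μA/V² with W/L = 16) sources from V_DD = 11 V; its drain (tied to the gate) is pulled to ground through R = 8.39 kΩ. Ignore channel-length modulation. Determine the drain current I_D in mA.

With gate tied to drain, V_SG = V_SD ≥ V_SG − |V_th|, so the device is in saturation.
k_p = μ_pC_ox · (W/L) = 4.8 mA/V².
KCL at the drain: ½ k_p (V_SG − |V_th|)² = (V_DD − V_SG)/R.
Let x = V_SG − 0.547. Then 20.1 x² + x − 10.45 = 0, giving x = 0.696 V (positive root), so V_SG = 1.24 V.
I_D = (V_DD − V_SG)/R = (11 − 1.24) / 8.39 = 1.16 mA.

I_D = 1.16 mA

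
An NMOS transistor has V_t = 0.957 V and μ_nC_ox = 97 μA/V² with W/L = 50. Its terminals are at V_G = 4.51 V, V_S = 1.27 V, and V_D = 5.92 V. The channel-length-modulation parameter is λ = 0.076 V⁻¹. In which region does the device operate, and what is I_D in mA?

V_GS = V_G − V_S = 4.51 − 1.27 = 3.24 V; V_DS = V_D − V_S = 5.92 − 1.27 = 4.65 V.
k_n = μ_nC_ox · (W/L) = 4.85 mA/V².
V_ov = V_GS − V_t = 3.24 − 0.957 = 2.28 V.
Since V_DS = 4.65 V ≥ V_ov = 2.28 V, the device is in saturation.
I_D = ½ k_n V_ov² (1 + λ V_DS) = 0.5 × 4.85 × 2.28² × (1 + 0.076 × 4.65) = 17.1 mA.

Saturation; I_D = 17.1 mA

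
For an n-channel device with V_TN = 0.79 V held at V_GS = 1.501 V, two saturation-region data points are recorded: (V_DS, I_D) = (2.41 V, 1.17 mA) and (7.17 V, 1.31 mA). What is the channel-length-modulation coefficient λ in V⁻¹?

With V_GS fixed, I_D ∝ (1 + λ V_DS) in saturation, so I_D2/I_D1 = (1 + λ V_DS2)/(1 + λ V_DS1).
1.31/1.17 = 1.12 = (1 + 7.17 λ)/(1 + 2.41 λ).
Solving: λ (I_D1 V_DS2 − I_D2 V_DS1) = I_D2 − I_D1, so λ = (1.31 − 1.17) / (1.17 × 7.17 − 1.31 × 2.41) = 0.14 / 5.23 = 0.0268 V⁻¹.

λ = 0.0268 V⁻¹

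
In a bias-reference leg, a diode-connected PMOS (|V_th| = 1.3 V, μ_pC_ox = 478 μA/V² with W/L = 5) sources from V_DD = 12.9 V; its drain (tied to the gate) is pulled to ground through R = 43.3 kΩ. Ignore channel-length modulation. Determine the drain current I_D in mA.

I_D = 0.257 mA

With gate tied to drain, V_SG = V_SD ≥ V_SG − |V_th|, so the device is in saturation.
k_p = μ_pC_ox · (W/L) = 2.39 mA/V².
KCL at the drain: ½ k_p (V_SG − |V_th|)² = (V_DD − V_SG)/R.
Let x = V_SG − 1.3. Then 51.7 x² + x − 11.6 = 0, giving x = 0.464 V (positive root), so V_SG = 1.76 V.
I_D = (V_DD − V_SG)/R = (12.9 − 1.76) / 43.3 = 0.257 mA.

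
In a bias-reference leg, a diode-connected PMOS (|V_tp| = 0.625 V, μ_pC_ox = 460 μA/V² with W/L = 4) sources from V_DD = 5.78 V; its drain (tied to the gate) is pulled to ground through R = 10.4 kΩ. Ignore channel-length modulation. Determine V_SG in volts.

V_SG = 1.31 V

With gate tied to drain, V_SG = V_SD ≥ V_SG − |V_tp|, so the device is in saturation.
k_p = μ_pC_ox · (W/L) = 1.84 mA/V².
KCL at the drain: ½ k_p (V_SG − |V_tp|)² = (V_DD − V_SG)/R.
Let x = V_SG − 0.625. Then 9.57 x² + x − 5.155 = 0, giving x = 0.684 V (positive root), so V_SG = 1.31 V.
I_D = (V_DD − V_SG)/R = (5.78 − 1.31) / 10.4 = 0.43 mA.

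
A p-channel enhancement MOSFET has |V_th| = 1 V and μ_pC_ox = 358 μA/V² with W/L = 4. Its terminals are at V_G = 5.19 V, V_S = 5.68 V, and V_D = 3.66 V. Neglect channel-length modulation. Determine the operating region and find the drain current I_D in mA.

V_SG = V_S − V_G = 5.68 − 5.19 = 0.49 V; V_SD = V_S − V_D = 5.68 − 3.66 = 2.02 V.
V_SG = 0.49 V < |V_th| = 1 V, so the transistor is in cutoff.

Cutoff; I_D = 0 mA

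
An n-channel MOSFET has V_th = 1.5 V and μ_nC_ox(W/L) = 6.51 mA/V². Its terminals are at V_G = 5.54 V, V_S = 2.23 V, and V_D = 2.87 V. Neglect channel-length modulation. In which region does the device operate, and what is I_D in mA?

V_GS = V_G − V_S = 5.54 − 2.23 = 3.31 V; V_DS = V_D − V_S = 2.87 − 2.23 = 0.64 V.
V_ov = V_GS − V_th = 3.31 − 1.5 = 1.81 V.
Since V_DS = 0.64 V < V_ov = 1.81 V, the device is in the triode region.
I_D = k_n [V_ov · V_DS − ½ V_DS²] = 6.51 × [1.81 × 0.64 − 0.5 × 0.64²] = 6.21 mA.

Triode; I_D = 6.21 mA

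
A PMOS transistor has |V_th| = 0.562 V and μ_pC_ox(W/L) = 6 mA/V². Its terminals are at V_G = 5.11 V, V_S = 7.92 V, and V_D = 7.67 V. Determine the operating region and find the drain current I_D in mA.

Triode; I_D = 3.18 mA

V_SG = V_S − V_G = 7.92 − 5.11 = 2.81 V; V_SD = V_S − V_D = 7.92 − 7.67 = 0.25 V.
V_ov = V_SG − |V_th| = 2.81 − 0.562 = 2.25 V.
Since V_SD = 0.25 V < V_ov = 2.25 V, the device is in the triode region.
I_D = k_p [V_ov · V_SD − ½ V_SD²] = 6 × [2.25 × 0.25 − 0.5 × 0.25²] = 3.18 mA.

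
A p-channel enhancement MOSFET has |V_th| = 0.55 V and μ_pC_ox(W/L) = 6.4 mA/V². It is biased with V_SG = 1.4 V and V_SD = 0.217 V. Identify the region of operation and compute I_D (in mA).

Triode; I_D = 1.03 mA

V_ov = V_SG − |V_th| = 1.4 − 0.55 = 0.85 V.
Since V_SD = 0.217 V < V_ov = 0.85 V, the device is in the triode region.
I_D = k_p [V_ov · V_SD − ½ V_SD²] = 6.4 × [0.85 × 0.217 − 0.5 × 0.217²] = 1.03 mA.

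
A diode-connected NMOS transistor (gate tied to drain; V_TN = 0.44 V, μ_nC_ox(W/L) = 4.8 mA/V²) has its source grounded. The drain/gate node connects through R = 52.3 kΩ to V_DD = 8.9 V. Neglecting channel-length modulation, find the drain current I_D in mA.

I_D = 0.157 mA

With gate tied to drain, V_GS = V_DS ≥ V_GS − V_TN, so the device is in saturation.
KCL at the drain: ½ k_n (V_GS − V_TN)² = (V_DD − V_GS)/R.
Let x = V_GS − 0.44. Then 126 x² + x − 8.46 = 0, giving x = 0.256 V (positive root), so V_GS = 0.696 V.
I_D = (V_DD − V_GS)/R = (8.9 − 0.696) / 52.3 = 0.157 mA.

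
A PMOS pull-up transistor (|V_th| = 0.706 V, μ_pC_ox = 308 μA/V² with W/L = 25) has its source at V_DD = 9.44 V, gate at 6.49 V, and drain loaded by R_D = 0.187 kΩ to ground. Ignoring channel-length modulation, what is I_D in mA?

V_SG = V_DD − V_G = 9.44 − 6.49 = 2.95 V, so V_ov = 2.95 − 0.706 = 2.24 V.
k_p = μ_pC_ox · (W/L) = 7.7 mA/V².
Assume saturation: I_D = ½ k_p V_ov² = 0.5 × 7.7 × 2.24² = 19.4 mA, giving V_SD = V_DD − I_D R_D = 9.44 − 19.4 × 0.187 = 5.81 V.
V_SD = 5.81 V ≥ V_ov = 2.24 V, confirming saturation.

I_D = 19.4 mA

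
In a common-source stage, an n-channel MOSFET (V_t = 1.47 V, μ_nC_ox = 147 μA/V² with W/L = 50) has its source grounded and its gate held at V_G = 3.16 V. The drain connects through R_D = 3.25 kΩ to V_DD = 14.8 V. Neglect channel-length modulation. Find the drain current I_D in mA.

V_GS = V_G = 3.16 V, so V_ov = 3.16 − 1.47 = 1.69 V.
k_n = μ_nC_ox · (W/L) = 7.35 mA/V².
Assume saturation: I_D = ½ k_n V_ov² = 0.5 × 7.35 × 1.69² = 10.5 mA, giving V_DS = V_DD − I_D R_D = 14.8 − 10.5 × 3.25 = -19.3 V.
But -19.3 V < V_ov = 1.69 V, so the device is actually in triode.
In triode I_D = k_n[V_ov V_DS − ½ V_DS²] and I_D = (V_DD − V_DS)/R_D. Equating: 11.9 V_DS² − 41.37 V_DS + 14.8 = 0, giving V_DS = 0.405 V (the root below V_ov).
I_D = (14.8 − 0.405) / 3.25 = 4.43 mA.

I_D = 4.43 mA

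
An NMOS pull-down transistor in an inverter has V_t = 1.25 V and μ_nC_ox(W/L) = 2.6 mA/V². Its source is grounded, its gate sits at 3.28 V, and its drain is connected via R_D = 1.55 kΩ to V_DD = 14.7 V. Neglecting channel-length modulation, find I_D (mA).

I_D = 5.36 mA

V_GS = V_G = 3.28 V, so V_ov = 3.28 − 1.25 = 2.03 V.
Assume saturation: I_D = ½ k_n V_ov² = 0.5 × 2.6 × 2.03² = 5.36 mA, giving V_DS = V_DD − I_D R_D = 14.7 − 5.36 × 1.55 = 6.4 V.
V_DS = 6.4 V ≥ V_ov = 2.03 V, confirming saturation.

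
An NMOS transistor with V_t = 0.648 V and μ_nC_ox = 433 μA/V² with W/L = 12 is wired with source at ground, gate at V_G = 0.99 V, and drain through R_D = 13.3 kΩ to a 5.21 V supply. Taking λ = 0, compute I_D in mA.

I_D = 0.304 mA

V_GS = V_G = 0.99 V, so V_ov = 0.99 − 0.648 = 0.342 V.
k_n = μ_nC_ox · (W/L) = 5.196 mA/V².
Assume saturation: I_D = ½ k_n V_ov² = 0.5 × 5.196 × 0.342² = 0.304 mA, giving V_DS = V_DD − I_D R_D = 5.21 − 0.304 × 13.3 = 1.17 V.
V_DS = 1.17 V ≥ V_ov = 0.342 V, confirming saturation.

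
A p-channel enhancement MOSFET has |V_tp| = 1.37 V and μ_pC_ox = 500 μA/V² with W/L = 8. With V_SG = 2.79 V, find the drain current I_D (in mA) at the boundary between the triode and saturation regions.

I_D = 4.03 mA

At the boundary V_SD = V_ov = V_SG − |V_tp| = 2.79 − 1.37 = 1.42 V.
k_p = μ_pC_ox · (W/L) = 4 mA/V².
I_D = ½ k_p V_ov² = 0.5 × 4 × 1.42² = 4.03 mA.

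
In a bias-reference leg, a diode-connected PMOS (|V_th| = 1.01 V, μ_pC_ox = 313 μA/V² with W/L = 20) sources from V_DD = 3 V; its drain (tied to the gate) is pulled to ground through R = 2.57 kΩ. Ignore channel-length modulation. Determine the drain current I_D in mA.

I_D = 0.603 mA

With gate tied to drain, V_SG = V_SD ≥ V_SG − |V_th|, so the device is in saturation.
k_p = μ_pC_ox · (W/L) = 6.26 mA/V².
KCL at the drain: ½ k_p (V_SG − |V_th|)² = (V_DD − V_SG)/R.
Let x = V_SG − 1.01. Then 8.04 x² + x − 1.99 = 0, giving x = 0.439 V (positive root), so V_SG = 1.45 V.
I_D = (V_DD − V_SG)/R = (3 − 1.45) / 2.57 = 0.603 mA.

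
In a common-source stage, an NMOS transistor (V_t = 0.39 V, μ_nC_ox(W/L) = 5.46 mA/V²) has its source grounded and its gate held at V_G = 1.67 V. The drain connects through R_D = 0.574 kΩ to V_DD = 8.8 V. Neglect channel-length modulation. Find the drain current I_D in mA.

I_D = 4.47 mA

V_GS = V_G = 1.67 V, so V_ov = 1.67 − 0.39 = 1.28 V.
Assume saturation: I_D = ½ k_n V_ov² = 0.5 × 5.46 × 1.28² = 4.47 mA, giving V_DS = V_DD − I_D R_D = 8.8 − 4.47 × 0.574 = 6.23 V.
V_DS = 6.23 V ≥ V_ov = 1.28 V, confirming saturation.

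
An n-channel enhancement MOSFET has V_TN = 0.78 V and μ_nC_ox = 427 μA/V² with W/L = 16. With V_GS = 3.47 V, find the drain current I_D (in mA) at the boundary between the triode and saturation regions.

At the boundary V_DS = V_ov = V_GS − V_TN = 3.47 − 0.78 = 2.69 V.
k_n = μ_nC_ox · (W/L) = 6.832 mA/V².
I_D = ½ k_n V_ov² = 0.5 × 6.832 × 2.69² = 24.7 mA.

I_D = 24.7 mA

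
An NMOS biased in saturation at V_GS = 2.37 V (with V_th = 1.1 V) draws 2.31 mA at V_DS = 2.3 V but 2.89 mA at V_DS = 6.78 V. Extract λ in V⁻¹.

λ = 0.0643 V⁻¹

With V_GS fixed, I_D ∝ (1 + λ V_DS) in saturation, so I_D2/I_D1 = (1 + λ V_DS2)/(1 + λ V_DS1).
2.89/2.31 = 1.251 = (1 + 6.78 λ)/(1 + 2.3 λ).
Solving: λ (I_D1 V_DS2 − I_D2 V_DS1) = I_D2 − I_D1, so λ = (2.89 − 2.31) / (2.31 × 6.78 − 2.89 × 2.3) = 0.58 / 9.01 = 0.0643 V⁻¹.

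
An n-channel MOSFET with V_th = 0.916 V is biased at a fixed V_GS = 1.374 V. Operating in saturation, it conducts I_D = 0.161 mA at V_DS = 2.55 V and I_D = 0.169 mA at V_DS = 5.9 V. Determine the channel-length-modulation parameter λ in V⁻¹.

λ = 0.0154 V⁻¹

With V_GS fixed, I_D ∝ (1 + λ V_DS) in saturation, so I_D2/I_D1 = (1 + λ V_DS2)/(1 + λ V_DS1).
0.169/0.161 = 1.05 = (1 + 5.9 λ)/(1 + 2.55 λ).
Solving: λ (I_D1 V_DS2 − I_D2 V_DS1) = I_D2 − I_D1, so λ = (0.169 − 0.161) / (0.161 × 5.9 − 0.169 × 2.55) = 0.008 / 0.519 = 0.0154 V⁻¹.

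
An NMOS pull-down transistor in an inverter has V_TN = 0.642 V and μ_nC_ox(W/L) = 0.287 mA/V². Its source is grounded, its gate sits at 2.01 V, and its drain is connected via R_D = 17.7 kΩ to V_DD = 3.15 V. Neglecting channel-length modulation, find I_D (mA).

I_D = 0.152 mA

V_GS = V_G = 2.01 V, so V_ov = 2.01 − 0.642 = 1.37 V.
Assume saturation: I_D = ½ k_n V_ov² = 0.5 × 0.287 × 1.37² = 0.269 mA, giving V_DS = V_DD − I_D R_D = 3.15 − 0.269 × 17.7 = -1.6 V.
But -1.6 V < V_ov = 1.37 V, so the device is actually in triode.
In triode I_D = k_n[V_ov V_DS − ½ V_DS²] and I_D = (V_DD − V_DS)/R_D. Equating: 2.54 V_DS² − 7.949 V_DS + 3.15 = 0, giving V_DS = 0.465 V (the root below V_ov).
I_D = (3.15 − 0.465) / 17.7 = 0.152 mA.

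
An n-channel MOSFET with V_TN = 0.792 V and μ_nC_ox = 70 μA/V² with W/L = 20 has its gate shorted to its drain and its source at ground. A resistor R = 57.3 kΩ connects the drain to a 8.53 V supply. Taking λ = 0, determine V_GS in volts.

V_GS = 1.22 V

With gate tied to drain, V_GS = V_DS ≥ V_GS − V_TN, so the device is in saturation.
k_n = μ_nC_ox · (W/L) = 1.4 mA/V².
KCL at the drain: ½ k_n (V_GS − V_TN)² = (V_DD − V_GS)/R.
Let x = V_GS − 0.792. Then 40.1 x² + x − 7.738 = 0, giving x = 0.427 V (positive root), so V_GS = 1.22 V.
I_D = (V_DD − V_GS)/R = (8.53 − 1.22) / 57.3 = 0.128 mA.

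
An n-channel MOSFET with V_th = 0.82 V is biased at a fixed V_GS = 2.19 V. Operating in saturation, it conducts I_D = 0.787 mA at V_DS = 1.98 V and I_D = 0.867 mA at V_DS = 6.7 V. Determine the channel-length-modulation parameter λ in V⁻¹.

λ = 0.0225 V⁻¹

With V_GS fixed, I_D ∝ (1 + λ V_DS) in saturation, so I_D2/I_D1 = (1 + λ V_DS2)/(1 + λ V_DS1).
0.867/0.787 = 1.102 = (1 + 6.7 λ)/(1 + 1.98 λ).
Solving: λ (I_D1 V_DS2 − I_D2 V_DS1) = I_D2 − I_D1, so λ = (0.867 − 0.787) / (0.787 × 6.7 − 0.867 × 1.98) = 0.08 / 3.56 = 0.0225 V⁻¹.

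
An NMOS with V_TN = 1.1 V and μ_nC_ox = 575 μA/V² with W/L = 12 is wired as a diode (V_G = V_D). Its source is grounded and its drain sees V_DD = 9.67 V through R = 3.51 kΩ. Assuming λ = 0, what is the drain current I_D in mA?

I_D = 2.21 mA

With gate tied to drain, V_GS = V_DS ≥ V_GS − V_TN, so the device is in saturation.
k_n = μ_nC_ox · (W/L) = 6.9 mA/V².
KCL at the drain: ½ k_n (V_GS − V_TN)² = (V_DD − V_GS)/R.
Let x = V_GS − 1.1. Then 12.1 x² + x − 8.57 = 0, giving x = 0.801 V (positive root), so V_GS = 1.9 V.
I_D = (V_DD − V_GS)/R = (9.67 − 1.9) / 3.51 = 2.21 mA.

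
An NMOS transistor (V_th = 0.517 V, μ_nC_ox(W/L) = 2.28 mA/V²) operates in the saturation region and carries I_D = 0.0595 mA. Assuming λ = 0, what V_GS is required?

In saturation I_D = ½ k_n (V_GS − V_th)², so V_GS − V_th = √(2 I_D / k_n) = √(2 × 0.0595 / 2.28) = 0.228 V.
V_GS = 0.517 + 0.228 = 0.745 V.

V_GS = 0.745 V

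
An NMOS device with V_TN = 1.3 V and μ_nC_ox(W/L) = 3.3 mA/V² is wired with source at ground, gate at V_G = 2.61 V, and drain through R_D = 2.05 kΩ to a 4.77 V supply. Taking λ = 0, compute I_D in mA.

I_D = 2.03 mA

V_GS = V_G = 2.61 V, so V_ov = 2.61 − 1.3 = 1.31 V.
Assume saturation: I_D = ½ k_n V_ov² = 0.5 × 3.3 × 1.31² = 2.83 mA, giving V_DS = V_DD − I_D R_D = 4.77 − 2.83 × 2.05 = -1.03 V.
But -1.03 V < V_ov = 1.31 V, so the device is actually in triode.
In triode I_D = k_n[V_ov V_DS − ½ V_DS²] and I_D = (V_DD − V_DS)/R_D. Equating: 3.38 V_DS² − 9.862 V_DS + 4.77 = 0, giving V_DS = 0.612 V (the root below V_ov).
I_D = (4.77 − 0.612) / 2.05 = 2.03 mA.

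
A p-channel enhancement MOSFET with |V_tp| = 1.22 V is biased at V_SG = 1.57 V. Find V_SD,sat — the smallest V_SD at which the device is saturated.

V_SD,sat = 0.350 V

The boundary between triode and saturation is V_SD = V_SG − |V_tp| = V_ov.
V_ov = 1.57 − 1.22 = 0.35 V.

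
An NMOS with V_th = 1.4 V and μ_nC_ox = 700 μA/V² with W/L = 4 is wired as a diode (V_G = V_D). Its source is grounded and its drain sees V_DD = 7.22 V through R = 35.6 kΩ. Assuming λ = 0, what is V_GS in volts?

V_GS = 1.73 V

With gate tied to drain, V_GS = V_DS ≥ V_GS − V_th, so the device is in saturation.
k_n = μ_nC_ox · (W/L) = 2.8 mA/V².
KCL at the drain: ½ k_n (V_GS − V_th)² = (V_DD − V_GS)/R.
Let x = V_GS − 1.4. Then 49.8 x² + x − 5.82 = 0, giving x = 0.332 V (positive root), so V_GS = 1.73 V.
I_D = (V_DD − V_GS)/R = (7.22 − 1.73) / 35.6 = 0.154 mA.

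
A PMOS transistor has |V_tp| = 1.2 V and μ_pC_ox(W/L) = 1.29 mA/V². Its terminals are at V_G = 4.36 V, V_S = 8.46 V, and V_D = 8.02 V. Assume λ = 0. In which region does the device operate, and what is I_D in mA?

Triode; I_D = 1.52 mA

V_SG = V_S − V_G = 8.46 − 4.36 = 4.1 V; V_SD = V_S − V_D = 8.46 − 8.02 = 0.44 V.
V_ov = V_SG − |V_tp| = 4.1 − 1.2 = 2.9 V.
Since V_SD = 0.44 V < V_ov = 2.9 V, the device is in the triode region.
I_D = k_p [V_ov · V_SD − ½ V_SD²] = 1.29 × [2.9 × 0.44 − 0.5 × 0.44²] = 1.52 mA.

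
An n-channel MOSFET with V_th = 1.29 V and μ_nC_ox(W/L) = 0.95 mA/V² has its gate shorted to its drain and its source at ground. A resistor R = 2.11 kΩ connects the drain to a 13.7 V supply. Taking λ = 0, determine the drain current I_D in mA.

With gate tied to drain, V_GS = V_DS ≥ V_GS − V_th, so the device is in saturation.
KCL at the drain: ½ k_n (V_GS − V_th)² = (V_DD − V_GS)/R.
Let x = V_GS − 1.29. Then 1 x² + x − 12.41 = 0, giving x = 3.06 V (positive root), so V_GS = 4.35 V.
I_D = (V_DD − V_GS)/R = (13.7 − 4.35) / 2.11 = 4.43 mA.

I_D = 4.43 mA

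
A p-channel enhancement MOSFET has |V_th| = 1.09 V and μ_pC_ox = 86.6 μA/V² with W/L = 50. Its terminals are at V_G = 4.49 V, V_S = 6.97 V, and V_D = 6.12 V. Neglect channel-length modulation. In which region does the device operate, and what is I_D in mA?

Triode; I_D = 3.55 mA

V_SG = V_S − V_G = 6.97 − 4.49 = 2.48 V; V_SD = V_S − V_D = 6.97 − 6.12 = 0.85 V.
k_p = μ_pC_ox · (W/L) = 4.33 mA/V².
V_ov = V_SG − |V_th| = 2.48 − 1.09 = 1.39 V.
Since V_SD = 0.85 V < V_ov = 1.39 V, the device is in the triode region.
I_D = k_p [V_ov · V_SD − ½ V_SD²] = 4.33 × [1.39 × 0.85 − 0.5 × 0.85²] = 3.55 mA.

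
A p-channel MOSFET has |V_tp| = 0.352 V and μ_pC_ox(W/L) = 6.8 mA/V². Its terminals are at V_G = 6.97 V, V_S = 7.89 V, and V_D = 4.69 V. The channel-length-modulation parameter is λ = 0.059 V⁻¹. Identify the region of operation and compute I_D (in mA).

V_SG = V_S − V_G = 7.89 − 6.97 = 0.92 V; V_SD = V_S − V_D = 7.89 − 4.69 = 3.2 V.
V_ov = V_SG − |V_tp| = 0.92 − 0.352 = 0.568 V.
Since V_SD = 3.2 V ≥ V_ov = 0.568 V, the device is in saturation.
I_D = ½ k_p V_ov² (1 + λ V_SD) = 0.5 × 6.8 × 0.568² × (1 + 0.059 × 3.2) = 1.3 mA.

Saturation; I_D = 1.30 mA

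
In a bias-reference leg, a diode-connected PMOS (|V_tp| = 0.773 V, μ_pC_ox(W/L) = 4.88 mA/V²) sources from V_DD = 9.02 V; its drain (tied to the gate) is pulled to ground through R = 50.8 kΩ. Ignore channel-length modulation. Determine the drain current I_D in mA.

With gate tied to drain, V_SG = V_SD ≥ V_SG − |V_tp|, so the device is in saturation.
KCL at the drain: ½ k_p (V_SG − |V_tp|)² = (V_DD − V_SG)/R.
Let x = V_SG − 0.773. Then 124 x² + x − 8.247 = 0, giving x = 0.254 V (positive root), so V_SG = 1.03 V.
I_D = (V_DD − V_SG)/R = (9.02 − 1.03) / 50.8 = 0.157 mA.

I_D = 0.157 mA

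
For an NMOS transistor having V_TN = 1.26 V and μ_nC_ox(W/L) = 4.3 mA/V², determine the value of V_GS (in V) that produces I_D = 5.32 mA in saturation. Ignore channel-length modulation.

In saturation I_D = ½ k_n (V_GS − V_TN)², so V_GS − V_TN = √(2 I_D / k_n) = √(2 × 5.32 / 4.3) = 1.57 V.
V_GS = 1.26 + 1.57 = 2.83 V.

V_GS = 2.83 V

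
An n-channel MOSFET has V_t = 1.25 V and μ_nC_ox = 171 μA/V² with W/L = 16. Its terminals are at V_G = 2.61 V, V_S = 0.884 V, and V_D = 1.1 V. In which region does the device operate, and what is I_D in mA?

Triode; I_D = 0.217 mA

V_GS = V_G − V_S = 2.61 − 0.884 = 1.73 V; V_DS = V_D − V_S = 1.1 − 0.884 = 0.216 V.
k_n = μ_nC_ox · (W/L) = 2.736 mA/V².
V_ov = V_GS − V_t = 1.73 − 1.25 = 0.476 V.
Since V_DS = 0.216 V < V_ov = 0.476 V, the device is in the triode region.
I_D = k_n [V_ov · V_DS − ½ V_DS²] = 2.736 × [0.476 × 0.216 − 0.5 × 0.216²] = 0.217 mA.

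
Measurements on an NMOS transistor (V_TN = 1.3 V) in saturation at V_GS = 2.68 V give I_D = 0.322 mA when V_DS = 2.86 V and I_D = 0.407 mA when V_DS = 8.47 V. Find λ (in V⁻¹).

With V_GS fixed, I_D ∝ (1 + λ V_DS) in saturation, so I_D2/I_D1 = (1 + λ V_DS2)/(1 + λ V_DS1).
0.407/0.322 = 1.264 = (1 + 8.47 λ)/(1 + 2.86 λ).
Solving: λ (I_D1 V_DS2 − I_D2 V_DS1) = I_D2 − I_D1, so λ = (0.407 − 0.322) / (0.322 × 8.47 − 0.407 × 2.86) = 0.085 / 1.56 = 0.0544 V⁻¹.

λ = 0.0544 V⁻¹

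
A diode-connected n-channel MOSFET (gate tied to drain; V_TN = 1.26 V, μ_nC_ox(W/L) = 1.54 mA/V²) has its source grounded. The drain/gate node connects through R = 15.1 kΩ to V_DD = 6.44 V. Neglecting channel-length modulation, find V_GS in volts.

V_GS = 1.89 V

With gate tied to drain, V_GS = V_DS ≥ V_GS − V_TN, so the device is in saturation.
KCL at the drain: ½ k_n (V_GS − V_TN)² = (V_DD − V_GS)/R.
Let x = V_GS − 1.26. Then 11.6 x² + x − 5.18 = 0, giving x = 0.626 V (positive root), so V_GS = 1.89 V.
I_D = (V_DD − V_GS)/R = (6.44 − 1.89) / 15.1 = 0.302 mA.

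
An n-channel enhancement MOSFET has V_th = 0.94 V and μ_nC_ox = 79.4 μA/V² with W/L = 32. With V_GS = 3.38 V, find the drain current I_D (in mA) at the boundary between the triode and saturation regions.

I_D = 7.56 mA

At the boundary V_DS = V_ov = V_GS − V_th = 3.38 − 0.94 = 2.44 V.
k_n = μ_nC_ox · (W/L) = 2.541 mA/V².
I_D = ½ k_n V_ov² = 0.5 × 2.541 × 2.44² = 7.56 mA.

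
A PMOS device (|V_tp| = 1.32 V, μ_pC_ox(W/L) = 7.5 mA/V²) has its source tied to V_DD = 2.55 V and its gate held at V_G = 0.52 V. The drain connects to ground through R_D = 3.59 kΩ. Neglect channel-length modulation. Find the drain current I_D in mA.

V_SG = V_DD − V_G = 2.55 − 0.52 = 2.03 V, so V_ov = 2.03 − 1.32 = 0.71 V.
Assume saturation: I_D = ½ k_p V_ov² = 0.5 × 7.5 × 0.71² = 1.89 mA, giving V_SD = V_DD − I_D R_D = 2.55 − 1.89 × 3.59 = -4.24 V.
But -4.24 V < V_ov = 0.71 V, so the device is actually in triode.
In triode I_D = k_p[V_ov V_SD − ½ V_SD²] and I_D = (V_DD − V_SD)/R_D. Equating: 13.5 V_SD² − 20.12 V_SD + 2.55 = 0, giving V_SD = 0.14 V (the root below V_ov).
I_D = (2.55 − 0.14) / 3.59 = 0.671 mA.

I_D = 0.671 mA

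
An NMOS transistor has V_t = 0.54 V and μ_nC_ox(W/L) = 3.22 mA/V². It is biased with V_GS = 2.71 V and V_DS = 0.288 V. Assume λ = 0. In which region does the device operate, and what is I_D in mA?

V_ov = V_GS − V_t = 2.71 − 0.54 = 2.17 V.
Since V_DS = 0.288 V < V_ov = 2.17 V, the device is in the triode region.
I_D = k_n [V_ov · V_DS − ½ V_DS²] = 3.22 × [2.17 × 0.288 − 0.5 × 0.288²] = 1.88 mA.

Triode; I_D = 1.88 mA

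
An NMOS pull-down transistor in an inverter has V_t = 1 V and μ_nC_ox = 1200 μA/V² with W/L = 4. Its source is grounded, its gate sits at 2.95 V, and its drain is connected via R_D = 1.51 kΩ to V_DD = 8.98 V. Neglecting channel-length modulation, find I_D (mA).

V_GS = V_G = 2.95 V, so V_ov = 2.95 − 1 = 1.95 V.
k_n = μ_nC_ox · (W/L) = 4.8 mA/V².
Assume saturation: I_D = ½ k_n V_ov² = 0.5 × 4.8 × 1.95² = 9.13 mA, giving V_DS = V_DD − I_D R_D = 8.98 − 9.13 × 1.51 = -4.8 V.
But -4.8 V < V_ov = 1.95 V, so the device is actually in triode.
In triode I_D = k_n[V_ov V_DS − ½ V_DS²] and I_D = (V_DD − V_DS)/R_D. Equating: 3.62 V_DS² − 15.13 V_DS + 8.98 = 0, giving V_DS = 0.716 V (the root below V_ov).
I_D = (8.98 − 0.716) / 1.51 = 5.47 mA.

I_D = 5.47 mA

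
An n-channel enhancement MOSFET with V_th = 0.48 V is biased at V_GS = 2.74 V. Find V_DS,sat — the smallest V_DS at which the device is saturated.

V_DS,sat = 2.26 V

The boundary between triode and saturation is V_DS = V_GS − V_th = V_ov.
V_ov = 2.74 − 0.48 = 2.26 V.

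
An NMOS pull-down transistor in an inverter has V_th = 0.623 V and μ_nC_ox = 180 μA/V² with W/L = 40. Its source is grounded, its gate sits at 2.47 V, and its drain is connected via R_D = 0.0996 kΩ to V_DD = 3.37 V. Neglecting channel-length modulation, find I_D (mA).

V_GS = V_G = 2.47 V, so V_ov = 2.47 − 0.623 = 1.85 V.
k_n = μ_nC_ox · (W/L) = 7.2 mA/V².
Assume saturation: I_D = ½ k_n V_ov² = 0.5 × 7.2 × 1.85² = 12.3 mA, giving V_DS = V_DD − I_D R_D = 3.37 − 12.3 × 0.0996 = 2.15 V.
V_DS = 2.15 V ≥ V_ov = 1.85 V, confirming saturation.

I_D = 12.3 mA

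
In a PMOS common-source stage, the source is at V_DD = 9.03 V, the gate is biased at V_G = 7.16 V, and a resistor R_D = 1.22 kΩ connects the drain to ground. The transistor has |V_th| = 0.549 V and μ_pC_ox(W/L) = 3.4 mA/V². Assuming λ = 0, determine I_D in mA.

I_D = 2.97 mA

V_SG = V_DD − V_G = 9.03 − 7.16 = 1.87 V, so V_ov = 1.87 − 0.549 = 1.32 V.
Assume saturation: I_D = ½ k_p V_ov² = 0.5 × 3.4 × 1.32² = 2.97 mA, giving V_SD = V_DD − I_D R_D = 9.03 − 2.97 × 1.22 = 5.41 V.
V_SD = 5.41 V ≥ V_ov = 1.32 V, confirming saturation.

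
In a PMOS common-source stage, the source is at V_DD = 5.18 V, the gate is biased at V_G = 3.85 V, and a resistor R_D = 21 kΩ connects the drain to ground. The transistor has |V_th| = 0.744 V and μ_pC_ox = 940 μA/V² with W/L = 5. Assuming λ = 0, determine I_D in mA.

I_D = 0.242 mA

V_SG = V_DD − V_G = 5.18 − 3.85 = 1.33 V, so V_ov = 1.33 − 0.744 = 0.586 V.
k_p = μ_pC_ox · (W/L) = 4.7 mA/V².
Assume saturation: I_D = ½ k_p V_ov² = 0.5 × 4.7 × 0.586² = 0.807 mA, giving V_SD = V_DD − I_D R_D = 5.18 − 0.807 × 21 = -11.8 V.
But -11.8 V < V_ov = 0.586 V, so the device is actually in triode.
In triode I_D = k_p[V_ov V_SD − ½ V_SD²] and I_D = (V_DD − V_SD)/R_D. Equating: 49.4 V_SD² − 58.84 V_SD + 5.18 = 0, giving V_SD = 0.0957 V (the root below V_ov).
I_D = (5.18 − 0.0957) / 21 = 0.242 mA.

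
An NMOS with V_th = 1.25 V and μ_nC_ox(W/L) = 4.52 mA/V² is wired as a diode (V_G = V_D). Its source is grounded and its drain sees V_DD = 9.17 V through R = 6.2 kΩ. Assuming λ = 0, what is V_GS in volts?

With gate tied to drain, V_GS = V_DS ≥ V_GS − V_th, so the device is in saturation.
KCL at the drain: ½ k_n (V_GS − V_th)² = (V_DD − V_GS)/R.
Let x = V_GS − 1.25. Then 14 x² + x − 7.92 = 0, giving x = 0.717 V (positive root), so V_GS = 1.97 V.
I_D = (V_DD − V_GS)/R = (9.17 − 1.97) / 6.2 = 1.16 mA.

V_GS = 1.97 V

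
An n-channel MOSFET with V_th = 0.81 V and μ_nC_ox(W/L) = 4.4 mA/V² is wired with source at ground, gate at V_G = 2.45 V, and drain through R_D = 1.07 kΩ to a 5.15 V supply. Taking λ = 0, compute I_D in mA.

V_GS = V_G = 2.45 V, so V_ov = 2.45 − 0.81 = 1.64 V.
Assume saturation: I_D = ½ k_n V_ov² = 0.5 × 4.4 × 1.64² = 5.92 mA, giving V_DS = V_DD − I_D R_D = 5.15 − 5.92 × 1.07 = -1.18 V.
But -1.18 V < V_ov = 1.64 V, so the device is actually in triode.
In triode I_D = k_n[V_ov V_DS − ½ V_DS²] and I_D = (V_DD − V_DS)/R_D. Equating: 2.35 V_DS² − 8.721 V_DS + 5.15 = 0, giving V_DS = 0.737 V (the root below V_ov).
I_D = (5.15 − 0.737) / 1.07 = 4.12 mA.

I_D = 4.12 mA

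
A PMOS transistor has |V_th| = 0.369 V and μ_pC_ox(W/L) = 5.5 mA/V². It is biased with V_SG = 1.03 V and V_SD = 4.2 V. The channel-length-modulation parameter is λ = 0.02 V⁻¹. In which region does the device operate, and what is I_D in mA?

V_ov = V_SG − |V_th| = 1.03 − 0.369 = 0.661 V.
Since V_SD = 4.2 V ≥ V_ov = 0.661 V, the device is in saturation.
I_D = ½ k_p V_ov² (1 + λ V_SD) = 0.5 × 5.5 × 0.661² × (1 + 0.02 × 4.2) = 1.3 mA.

Saturation; I_D = 1.30 mA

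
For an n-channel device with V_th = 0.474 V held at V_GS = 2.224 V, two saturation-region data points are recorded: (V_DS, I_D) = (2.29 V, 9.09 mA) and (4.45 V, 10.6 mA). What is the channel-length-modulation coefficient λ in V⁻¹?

With V_GS fixed, I_D ∝ (1 + λ V_DS) in saturation, so I_D2/I_D1 = (1 + λ V_DS2)/(1 + λ V_DS1).
10.6/9.09 = 1.166 = (1 + 4.45 λ)/(1 + 2.29 λ).
Solving: λ (I_D1 V_DS2 − I_D2 V_DS1) = I_D2 − I_D1, so λ = (10.6 − 9.09) / (9.09 × 4.45 − 10.6 × 2.29) = 1.51 / 16.2 = 0.0933 V⁻¹.

λ = 0.0933 V⁻¹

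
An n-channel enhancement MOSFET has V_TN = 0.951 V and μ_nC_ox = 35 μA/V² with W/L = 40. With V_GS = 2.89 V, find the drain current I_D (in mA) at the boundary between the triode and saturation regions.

At the boundary V_DS = V_ov = V_GS − V_TN = 2.89 − 0.951 = 1.94 V.
k_n = μ_nC_ox · (W/L) = 1.4 mA/V².
I_D = ½ k_n V_ov² = 0.5 × 1.4 × 1.94² = 2.63 mA.

I_D = 2.63 mA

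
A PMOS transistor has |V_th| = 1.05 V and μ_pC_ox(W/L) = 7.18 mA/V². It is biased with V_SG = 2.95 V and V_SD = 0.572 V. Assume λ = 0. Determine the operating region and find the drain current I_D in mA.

Triode; I_D = 6.63 mA

V_ov = V_SG − |V_th| = 2.95 − 1.05 = 1.9 V.
Since V_SD = 0.572 V < V_ov = 1.9 V, the device is in the triode region.
I_D = k_p [V_ov · V_SD − ½ V_SD²] = 7.18 × [1.9 × 0.572 − 0.5 × 0.572²] = 6.63 mA.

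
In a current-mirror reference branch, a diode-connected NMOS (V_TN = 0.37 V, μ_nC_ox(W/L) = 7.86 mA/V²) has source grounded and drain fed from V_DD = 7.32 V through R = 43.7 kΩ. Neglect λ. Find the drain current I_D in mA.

I_D = 0.155 mA

With gate tied to drain, V_GS = V_DS ≥ V_GS − V_TN, so the device is in saturation.
KCL at the drain: ½ k_n (V_GS − V_TN)² = (V_DD − V_GS)/R.
Let x = V_GS − 0.37. Then 172 x² + x − 6.95 = 0, giving x = 0.198 V (positive root), so V_GS = 0.568 V.
I_D = (V_DD − V_GS)/R = (7.32 − 0.568) / 43.7 = 0.155 mA.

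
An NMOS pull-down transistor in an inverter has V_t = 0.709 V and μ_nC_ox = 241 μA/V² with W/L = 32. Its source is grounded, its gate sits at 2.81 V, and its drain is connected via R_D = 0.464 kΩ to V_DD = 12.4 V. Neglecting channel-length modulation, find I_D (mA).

V_GS = V_G = 2.81 V, so V_ov = 2.81 − 0.709 = 2.1 V.
k_n = μ_nC_ox · (W/L) = 7.712 mA/V².
Assume saturation: I_D = ½ k_n V_ov² = 0.5 × 7.712 × 2.1² = 17 mA, giving V_DS = V_DD − I_D R_D = 12.4 − 17 × 0.464 = 4.5 V.
V_DS = 4.5 V ≥ V_ov = 2.1 V, confirming saturation.

I_D = 17.0 mA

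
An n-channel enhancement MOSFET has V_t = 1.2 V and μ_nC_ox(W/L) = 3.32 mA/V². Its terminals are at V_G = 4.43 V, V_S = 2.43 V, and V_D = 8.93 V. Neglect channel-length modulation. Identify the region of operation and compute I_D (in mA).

V_GS = V_G − V_S = 4.43 − 2.43 = 2 V; V_DS = V_D − V_S = 8.93 − 2.43 = 6.5 V.
V_ov = V_GS − V_t = 2 − 1.2 = 0.8 V.
Since V_DS = 6.5 V ≥ V_ov = 0.8 V, the device is in saturation.
I_D = ½ k_n V_ov² = 0.5 × 3.32 × 0.8² = 1.06 mA.

Saturation; I_D = 1.06 mA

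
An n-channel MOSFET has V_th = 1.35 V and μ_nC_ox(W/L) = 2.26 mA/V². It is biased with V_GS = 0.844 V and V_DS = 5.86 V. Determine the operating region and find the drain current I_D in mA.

V_GS = 0.844 V < V_th = 1.35 V, so the transistor is in cutoff.

Cutoff; I_D = 0 mA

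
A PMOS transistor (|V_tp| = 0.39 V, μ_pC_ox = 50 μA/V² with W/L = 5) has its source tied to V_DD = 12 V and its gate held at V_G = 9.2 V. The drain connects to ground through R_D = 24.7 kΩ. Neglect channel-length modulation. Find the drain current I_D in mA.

V_SG = V_DD − V_G = 12 − 9.2 = 2.8 V, so V_ov = 2.8 − 0.39 = 2.41 V.
k_p = μ_pC_ox · (W/L) = 0.25 mA/V².
Assume saturation: I_D = ½ k_p V_ov² = 0.5 × 0.25 × 2.41² = 0.726 mA, giving V_SD = V_DD − I_D R_D = 12 − 0.726 × 24.7 = -5.93 V.
But -5.93 V < V_ov = 2.41 V, so the device is actually in triode.
In triode I_D = k_p[V_ov V_SD − ½ V_SD²] and I_D = (V_DD − V_SD)/R_D. Equating: 3.09 V_SD² − 15.88 V_SD + 12 = 0, giving V_SD = 0.92 V (the root below V_ov).
I_D = (12 − 0.92) / 24.7 = 0.449 mA.

I_D = 0.449 mA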